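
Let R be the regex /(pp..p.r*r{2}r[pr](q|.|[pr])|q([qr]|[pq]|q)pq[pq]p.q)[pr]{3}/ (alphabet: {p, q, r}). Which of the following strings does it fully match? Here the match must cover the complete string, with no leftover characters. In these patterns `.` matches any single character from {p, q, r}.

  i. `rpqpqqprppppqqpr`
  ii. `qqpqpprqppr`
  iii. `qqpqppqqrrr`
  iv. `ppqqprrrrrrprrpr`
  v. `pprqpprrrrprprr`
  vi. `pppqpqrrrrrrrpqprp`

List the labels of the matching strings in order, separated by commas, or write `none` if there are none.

i → no match
ii → match
iii → match
iv → match
v → match
vi → match

ii, iii, iv, v, vi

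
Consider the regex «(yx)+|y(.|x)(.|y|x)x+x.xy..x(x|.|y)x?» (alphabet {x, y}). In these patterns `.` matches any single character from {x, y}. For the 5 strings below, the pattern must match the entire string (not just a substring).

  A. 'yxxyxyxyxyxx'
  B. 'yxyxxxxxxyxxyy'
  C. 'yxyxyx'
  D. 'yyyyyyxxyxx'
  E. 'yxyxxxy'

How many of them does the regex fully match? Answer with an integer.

A → no match
B → no match
C → match
D → no match
E → no match
Total matched: 1

1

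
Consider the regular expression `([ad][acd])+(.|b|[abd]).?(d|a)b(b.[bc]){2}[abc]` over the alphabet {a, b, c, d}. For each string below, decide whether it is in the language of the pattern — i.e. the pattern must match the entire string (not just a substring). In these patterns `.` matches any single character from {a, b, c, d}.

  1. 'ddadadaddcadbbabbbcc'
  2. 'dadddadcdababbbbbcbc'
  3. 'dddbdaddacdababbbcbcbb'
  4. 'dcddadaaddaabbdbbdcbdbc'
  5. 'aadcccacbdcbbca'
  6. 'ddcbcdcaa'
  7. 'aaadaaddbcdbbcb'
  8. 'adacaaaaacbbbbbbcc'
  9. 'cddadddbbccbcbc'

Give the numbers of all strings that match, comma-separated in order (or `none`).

1, 2, 4

1 → match
2 → match
3 → no match
4 → match
5 → no match
6. 'ddcbcdcaa' → no match
7 → no match
8 → no match
9 → no match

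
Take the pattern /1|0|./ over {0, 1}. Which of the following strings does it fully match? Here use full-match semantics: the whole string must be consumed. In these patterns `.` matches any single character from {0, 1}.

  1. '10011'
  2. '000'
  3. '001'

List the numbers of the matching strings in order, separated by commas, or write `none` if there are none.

none

1 → no match
2 → no match
3 → no match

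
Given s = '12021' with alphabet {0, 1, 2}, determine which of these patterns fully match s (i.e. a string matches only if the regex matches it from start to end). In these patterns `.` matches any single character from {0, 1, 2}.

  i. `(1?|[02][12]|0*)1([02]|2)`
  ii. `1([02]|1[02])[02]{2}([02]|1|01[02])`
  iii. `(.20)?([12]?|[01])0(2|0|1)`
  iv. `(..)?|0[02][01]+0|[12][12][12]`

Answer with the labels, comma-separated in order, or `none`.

i → no match
ii → match
iii → no match
iv → no match

ii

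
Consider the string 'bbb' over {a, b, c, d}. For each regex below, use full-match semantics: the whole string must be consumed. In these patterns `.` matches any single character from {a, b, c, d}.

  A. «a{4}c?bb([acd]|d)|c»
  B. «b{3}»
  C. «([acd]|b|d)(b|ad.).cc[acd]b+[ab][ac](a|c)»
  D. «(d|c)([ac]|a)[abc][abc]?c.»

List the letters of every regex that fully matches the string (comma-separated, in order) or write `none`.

A → no match
B → match
C → no match
D → no match

B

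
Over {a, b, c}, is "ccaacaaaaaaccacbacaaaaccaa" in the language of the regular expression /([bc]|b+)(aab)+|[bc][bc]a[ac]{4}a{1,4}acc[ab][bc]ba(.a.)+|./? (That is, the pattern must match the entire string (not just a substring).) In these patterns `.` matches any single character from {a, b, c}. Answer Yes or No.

Yes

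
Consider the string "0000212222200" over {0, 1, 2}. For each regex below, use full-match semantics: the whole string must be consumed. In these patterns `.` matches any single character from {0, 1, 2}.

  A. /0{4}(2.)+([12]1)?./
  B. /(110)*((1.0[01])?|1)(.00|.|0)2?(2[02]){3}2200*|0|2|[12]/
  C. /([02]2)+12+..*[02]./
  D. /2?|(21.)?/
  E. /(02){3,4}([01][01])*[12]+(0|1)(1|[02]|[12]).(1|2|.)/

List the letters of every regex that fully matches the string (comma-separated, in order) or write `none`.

A

A → match
B → no match
C → no match
D → no match
E → no match — must start with "02"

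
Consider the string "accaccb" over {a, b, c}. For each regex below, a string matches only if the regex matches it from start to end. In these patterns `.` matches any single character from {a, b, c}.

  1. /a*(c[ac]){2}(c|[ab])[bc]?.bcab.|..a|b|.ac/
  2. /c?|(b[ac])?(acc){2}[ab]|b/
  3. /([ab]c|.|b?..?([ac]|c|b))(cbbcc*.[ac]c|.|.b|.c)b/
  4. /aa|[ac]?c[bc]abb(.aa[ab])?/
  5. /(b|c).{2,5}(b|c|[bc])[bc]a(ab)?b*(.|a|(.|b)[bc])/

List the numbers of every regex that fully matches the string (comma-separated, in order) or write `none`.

1 → no match
2 → match
3 → no match
4 → no match
5 → no match

2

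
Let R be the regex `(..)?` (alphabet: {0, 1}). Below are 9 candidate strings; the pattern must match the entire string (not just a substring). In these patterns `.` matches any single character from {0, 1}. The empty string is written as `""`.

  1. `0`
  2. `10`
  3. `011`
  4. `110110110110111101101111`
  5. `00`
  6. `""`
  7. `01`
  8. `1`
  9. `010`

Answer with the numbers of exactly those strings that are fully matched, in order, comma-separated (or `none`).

2, 5, 6, 7

1 → no match
2 → match
3 → no match
4 → no match
5 → match
6 → match
7 → match
8 → no match
9 → no match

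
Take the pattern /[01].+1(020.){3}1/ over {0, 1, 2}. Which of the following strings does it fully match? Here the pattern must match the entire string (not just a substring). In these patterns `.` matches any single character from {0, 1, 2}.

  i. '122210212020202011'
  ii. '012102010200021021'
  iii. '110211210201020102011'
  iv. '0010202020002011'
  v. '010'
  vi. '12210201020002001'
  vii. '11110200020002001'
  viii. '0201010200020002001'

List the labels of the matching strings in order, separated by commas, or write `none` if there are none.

iii, iv, vi, vii, viii

i → no match
ii → no match
iii → match
iv → match
v → no match — must end with '1'
vi → match
vii → match
viii → match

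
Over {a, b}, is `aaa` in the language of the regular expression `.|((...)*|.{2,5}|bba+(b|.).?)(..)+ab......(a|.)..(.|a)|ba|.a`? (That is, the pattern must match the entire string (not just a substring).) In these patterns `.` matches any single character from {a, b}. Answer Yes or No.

No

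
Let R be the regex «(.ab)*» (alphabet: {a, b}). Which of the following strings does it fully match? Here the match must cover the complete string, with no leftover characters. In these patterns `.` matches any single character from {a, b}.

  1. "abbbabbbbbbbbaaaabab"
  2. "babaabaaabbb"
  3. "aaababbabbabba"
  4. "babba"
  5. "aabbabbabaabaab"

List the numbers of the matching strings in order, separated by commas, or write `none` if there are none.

5

1 → no match
2 → no match
3 → no match
4 → no match
5 → match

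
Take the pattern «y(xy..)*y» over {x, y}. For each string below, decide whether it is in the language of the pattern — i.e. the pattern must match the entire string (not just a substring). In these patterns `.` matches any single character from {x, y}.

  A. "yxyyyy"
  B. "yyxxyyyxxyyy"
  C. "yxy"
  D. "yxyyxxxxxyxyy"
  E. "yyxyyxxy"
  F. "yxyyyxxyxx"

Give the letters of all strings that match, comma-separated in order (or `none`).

A → match
B → no match
C → no match
D → no match
E → no match
F → no match — must end with "y"

A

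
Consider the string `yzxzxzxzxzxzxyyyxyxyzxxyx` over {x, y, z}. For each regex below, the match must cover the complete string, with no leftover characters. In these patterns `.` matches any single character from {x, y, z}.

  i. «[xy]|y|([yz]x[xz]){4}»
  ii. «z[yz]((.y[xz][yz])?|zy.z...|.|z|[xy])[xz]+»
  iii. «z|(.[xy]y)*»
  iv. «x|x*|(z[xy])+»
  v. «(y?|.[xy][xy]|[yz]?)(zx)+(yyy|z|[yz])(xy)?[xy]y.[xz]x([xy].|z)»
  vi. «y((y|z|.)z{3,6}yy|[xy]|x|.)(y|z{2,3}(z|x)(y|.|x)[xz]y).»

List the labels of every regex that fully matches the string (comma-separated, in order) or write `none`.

v

i → no match
ii → no match — must start with `z`
iii → no match
iv → no match
v → match
vi → no match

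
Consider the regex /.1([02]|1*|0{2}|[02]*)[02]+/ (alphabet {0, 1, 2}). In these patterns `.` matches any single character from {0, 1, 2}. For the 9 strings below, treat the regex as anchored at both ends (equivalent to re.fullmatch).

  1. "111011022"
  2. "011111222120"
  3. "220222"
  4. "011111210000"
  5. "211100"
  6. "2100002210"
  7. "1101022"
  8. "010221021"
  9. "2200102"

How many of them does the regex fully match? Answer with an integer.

1

1 → no match
2 → no match
3 → no match
4 → no match
5 → match
6 → no match
7 → no match
8 → no match
9 → no match
Total matched: 1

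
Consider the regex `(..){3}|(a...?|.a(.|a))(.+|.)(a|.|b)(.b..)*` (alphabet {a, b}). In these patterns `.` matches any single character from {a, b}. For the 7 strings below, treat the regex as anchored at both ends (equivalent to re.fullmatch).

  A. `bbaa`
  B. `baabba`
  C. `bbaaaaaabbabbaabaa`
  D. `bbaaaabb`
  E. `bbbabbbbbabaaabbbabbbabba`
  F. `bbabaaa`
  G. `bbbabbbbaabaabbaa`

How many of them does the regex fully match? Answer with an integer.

1

A. `bbaa` → no match
B. `baabba` → match
C → no match
D. `bbaaaabb` → no match
E → no match
F. `bbabaaa` → no match
G → no match
Total matched: 1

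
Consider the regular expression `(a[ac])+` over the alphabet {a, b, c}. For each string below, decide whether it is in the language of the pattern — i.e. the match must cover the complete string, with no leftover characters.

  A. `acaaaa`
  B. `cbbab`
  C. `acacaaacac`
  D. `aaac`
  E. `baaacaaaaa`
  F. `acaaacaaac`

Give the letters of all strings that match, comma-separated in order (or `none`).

A, C, D, F

A. `acaaaa` → match
B. `cbbab` → no match — must start with `a`
C. `acacaaacac` → match
D. `aaac` → match
E. `baaacaaaaa` → no match — must start with `a`
F. `acaaacaaac` → match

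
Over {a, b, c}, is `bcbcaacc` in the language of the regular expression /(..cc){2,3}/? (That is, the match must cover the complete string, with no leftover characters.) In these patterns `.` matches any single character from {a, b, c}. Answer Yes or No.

No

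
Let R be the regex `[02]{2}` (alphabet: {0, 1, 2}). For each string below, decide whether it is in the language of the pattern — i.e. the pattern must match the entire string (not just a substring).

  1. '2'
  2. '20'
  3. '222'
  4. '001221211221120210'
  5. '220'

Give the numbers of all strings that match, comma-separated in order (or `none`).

2

1 → no match
2 → match
3 → no match
4 → no match
5 → no match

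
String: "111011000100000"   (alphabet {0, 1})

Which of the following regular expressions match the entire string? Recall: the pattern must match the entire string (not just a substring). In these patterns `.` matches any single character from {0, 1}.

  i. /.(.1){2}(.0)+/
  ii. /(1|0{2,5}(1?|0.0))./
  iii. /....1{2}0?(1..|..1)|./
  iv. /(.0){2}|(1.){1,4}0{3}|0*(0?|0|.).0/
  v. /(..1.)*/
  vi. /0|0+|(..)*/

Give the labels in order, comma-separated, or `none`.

i

i → match
ii → no match
iii → no match
iv → no match
v → no match
vi → no match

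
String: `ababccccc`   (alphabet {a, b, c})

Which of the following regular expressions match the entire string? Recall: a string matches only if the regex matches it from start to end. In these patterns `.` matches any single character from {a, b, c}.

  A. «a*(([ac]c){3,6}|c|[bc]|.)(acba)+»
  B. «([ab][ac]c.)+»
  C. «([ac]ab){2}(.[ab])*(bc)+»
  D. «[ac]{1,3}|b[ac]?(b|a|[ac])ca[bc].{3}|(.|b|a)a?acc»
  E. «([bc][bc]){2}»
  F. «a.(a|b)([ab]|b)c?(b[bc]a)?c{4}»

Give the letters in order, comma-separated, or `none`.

F

A → no match — must end with `acba`
B → no match
C → no match — must end with `bc`
D → no match
E → no match
F → match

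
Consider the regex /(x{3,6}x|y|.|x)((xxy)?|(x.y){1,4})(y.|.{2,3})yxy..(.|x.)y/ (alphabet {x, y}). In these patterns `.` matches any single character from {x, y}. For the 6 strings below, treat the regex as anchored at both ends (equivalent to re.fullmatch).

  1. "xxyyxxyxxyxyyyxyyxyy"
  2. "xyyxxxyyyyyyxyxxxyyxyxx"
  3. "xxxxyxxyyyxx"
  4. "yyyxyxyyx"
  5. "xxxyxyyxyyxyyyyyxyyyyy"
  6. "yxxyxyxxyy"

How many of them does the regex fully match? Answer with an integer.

1 → match
2 → no match — must end with "y"
3. "xxxxyxxyyyxx" → no match — must end with "y"
4. "yyyxyxyyx" → no match — must end with "y"
5 → match
6. "yxxyxyxxyy" → match
Total matched: 3

3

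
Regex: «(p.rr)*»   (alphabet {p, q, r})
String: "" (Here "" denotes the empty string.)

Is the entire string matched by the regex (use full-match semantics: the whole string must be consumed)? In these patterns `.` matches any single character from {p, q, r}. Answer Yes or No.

Yes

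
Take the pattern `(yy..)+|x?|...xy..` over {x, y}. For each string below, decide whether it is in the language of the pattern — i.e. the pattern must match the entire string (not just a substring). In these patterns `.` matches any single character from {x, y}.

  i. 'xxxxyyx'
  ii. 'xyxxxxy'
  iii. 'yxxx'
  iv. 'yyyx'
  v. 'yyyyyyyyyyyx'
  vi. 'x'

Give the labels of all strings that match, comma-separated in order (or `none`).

i → match
ii → no match
iii → no match
iv → match
v → match
vi → match

i, iv, v, vi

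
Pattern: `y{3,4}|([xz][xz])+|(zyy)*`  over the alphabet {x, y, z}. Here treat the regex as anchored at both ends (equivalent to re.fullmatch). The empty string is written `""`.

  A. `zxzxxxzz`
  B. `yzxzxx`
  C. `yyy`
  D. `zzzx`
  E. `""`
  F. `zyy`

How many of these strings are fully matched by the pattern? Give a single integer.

A → match
B → no match
C → match
D → match
E → match
F → match
Total matched: 5

5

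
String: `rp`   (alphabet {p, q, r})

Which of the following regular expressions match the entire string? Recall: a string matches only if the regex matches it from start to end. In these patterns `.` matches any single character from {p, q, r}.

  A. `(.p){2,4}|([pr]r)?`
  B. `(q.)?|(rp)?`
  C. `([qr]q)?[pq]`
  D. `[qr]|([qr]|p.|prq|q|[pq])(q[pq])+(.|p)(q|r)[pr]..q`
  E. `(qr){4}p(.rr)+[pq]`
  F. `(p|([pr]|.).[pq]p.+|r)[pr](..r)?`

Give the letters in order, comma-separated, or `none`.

B, F

A → no match
B → match
C → no match
D → no match
E → no match — must start with `qr`
F → match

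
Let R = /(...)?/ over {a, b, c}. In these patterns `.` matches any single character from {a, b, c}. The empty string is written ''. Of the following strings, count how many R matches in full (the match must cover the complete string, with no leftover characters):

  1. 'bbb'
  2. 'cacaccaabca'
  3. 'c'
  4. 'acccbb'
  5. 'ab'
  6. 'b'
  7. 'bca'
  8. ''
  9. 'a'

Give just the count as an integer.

1 → match
2 → no match
3 → no match
4 → no match
5 → no match
6 → no match
7 → match
8 → match
9 → no match
Total matched: 3

3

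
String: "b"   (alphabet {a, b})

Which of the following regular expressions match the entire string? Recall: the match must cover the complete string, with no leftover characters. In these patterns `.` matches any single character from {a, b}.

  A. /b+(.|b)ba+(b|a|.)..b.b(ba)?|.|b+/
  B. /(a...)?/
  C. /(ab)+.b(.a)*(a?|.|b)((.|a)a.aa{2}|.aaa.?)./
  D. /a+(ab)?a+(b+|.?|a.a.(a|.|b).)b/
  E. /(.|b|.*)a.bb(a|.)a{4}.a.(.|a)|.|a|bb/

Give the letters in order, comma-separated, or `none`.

A, E

A → match
B → no match
C → no match — must start with "ab"
D → no match — must start with "a"
E → match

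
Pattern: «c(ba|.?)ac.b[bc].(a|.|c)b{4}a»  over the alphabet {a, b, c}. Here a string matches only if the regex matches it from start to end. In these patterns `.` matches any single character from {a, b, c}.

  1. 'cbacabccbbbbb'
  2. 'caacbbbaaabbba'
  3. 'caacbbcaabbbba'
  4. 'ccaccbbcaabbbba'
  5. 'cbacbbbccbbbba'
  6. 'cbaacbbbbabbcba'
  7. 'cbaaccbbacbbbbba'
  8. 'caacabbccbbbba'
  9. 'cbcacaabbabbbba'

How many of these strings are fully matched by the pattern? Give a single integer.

1 → no match — must end with 'ba'
2 → no match
3 → match
4 → no match
5 → match
6 → no match
7 → no match
8 → match
9 → no match
Total matched: 3

3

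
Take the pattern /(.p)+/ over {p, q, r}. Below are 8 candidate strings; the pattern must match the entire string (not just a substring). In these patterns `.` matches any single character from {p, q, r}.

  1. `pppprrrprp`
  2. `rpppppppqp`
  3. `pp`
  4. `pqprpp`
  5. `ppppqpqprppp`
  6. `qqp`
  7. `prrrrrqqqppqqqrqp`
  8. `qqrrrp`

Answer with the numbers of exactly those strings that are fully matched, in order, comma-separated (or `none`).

1 → no match
2 → match
3 → match
4 → no match
5 → match
6 → no match
7 → no match
8 → no match

2, 3, 5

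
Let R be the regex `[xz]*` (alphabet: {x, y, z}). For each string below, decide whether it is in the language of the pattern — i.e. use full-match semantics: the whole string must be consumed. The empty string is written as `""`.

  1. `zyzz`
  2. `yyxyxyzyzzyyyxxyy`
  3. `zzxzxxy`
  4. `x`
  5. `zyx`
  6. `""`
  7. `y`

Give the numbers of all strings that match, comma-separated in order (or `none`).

1 → no match
2 → no match
3 → no match
4 → match
5 → no match
6 → match
7 → no match

4, 6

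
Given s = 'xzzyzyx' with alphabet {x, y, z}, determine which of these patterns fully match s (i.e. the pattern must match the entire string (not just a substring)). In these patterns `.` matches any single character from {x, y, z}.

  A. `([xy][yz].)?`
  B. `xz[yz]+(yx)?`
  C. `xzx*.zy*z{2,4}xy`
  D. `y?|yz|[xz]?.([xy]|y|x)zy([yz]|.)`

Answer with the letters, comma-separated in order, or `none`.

A → no match
B → match
C → no match — must end with 'zxy'
D → no match

B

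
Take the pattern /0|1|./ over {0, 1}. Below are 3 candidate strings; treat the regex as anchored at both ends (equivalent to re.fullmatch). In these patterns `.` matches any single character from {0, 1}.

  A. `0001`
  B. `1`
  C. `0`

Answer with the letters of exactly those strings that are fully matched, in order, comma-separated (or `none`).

B, C

A → no match
B → match
C → match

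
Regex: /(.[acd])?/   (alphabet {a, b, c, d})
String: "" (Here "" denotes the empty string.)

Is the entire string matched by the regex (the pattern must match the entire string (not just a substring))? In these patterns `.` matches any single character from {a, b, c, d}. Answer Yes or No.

Yes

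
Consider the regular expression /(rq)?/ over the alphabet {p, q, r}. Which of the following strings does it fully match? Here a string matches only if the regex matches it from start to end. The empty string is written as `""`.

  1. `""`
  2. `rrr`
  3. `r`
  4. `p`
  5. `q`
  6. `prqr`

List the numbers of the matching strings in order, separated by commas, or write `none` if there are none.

1

1. `""` → match
2. `rrr` → no match
3. `r` → no match
4. `p` → no match
5. `q` → no match
6. `prqr` → no match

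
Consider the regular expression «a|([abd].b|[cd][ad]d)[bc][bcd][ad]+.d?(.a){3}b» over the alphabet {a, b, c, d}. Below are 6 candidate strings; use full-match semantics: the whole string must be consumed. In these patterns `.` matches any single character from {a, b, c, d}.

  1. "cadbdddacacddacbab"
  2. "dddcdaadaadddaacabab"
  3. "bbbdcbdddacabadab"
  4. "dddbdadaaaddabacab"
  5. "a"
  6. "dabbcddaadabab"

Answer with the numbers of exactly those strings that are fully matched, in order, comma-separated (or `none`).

1 → no match
2 → match
3 → no match
4 → match
5 → match
6 → match

2, 4, 5, 6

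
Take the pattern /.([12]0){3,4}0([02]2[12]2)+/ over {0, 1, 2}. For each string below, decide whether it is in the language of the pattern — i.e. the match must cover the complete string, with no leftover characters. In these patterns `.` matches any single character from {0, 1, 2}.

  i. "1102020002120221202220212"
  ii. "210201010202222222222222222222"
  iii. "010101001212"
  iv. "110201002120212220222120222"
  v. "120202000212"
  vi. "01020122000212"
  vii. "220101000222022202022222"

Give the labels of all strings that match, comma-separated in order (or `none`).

v

i → no match
ii → no match
iii → no match
iv → no match
v → match
vi → no match
vii → no match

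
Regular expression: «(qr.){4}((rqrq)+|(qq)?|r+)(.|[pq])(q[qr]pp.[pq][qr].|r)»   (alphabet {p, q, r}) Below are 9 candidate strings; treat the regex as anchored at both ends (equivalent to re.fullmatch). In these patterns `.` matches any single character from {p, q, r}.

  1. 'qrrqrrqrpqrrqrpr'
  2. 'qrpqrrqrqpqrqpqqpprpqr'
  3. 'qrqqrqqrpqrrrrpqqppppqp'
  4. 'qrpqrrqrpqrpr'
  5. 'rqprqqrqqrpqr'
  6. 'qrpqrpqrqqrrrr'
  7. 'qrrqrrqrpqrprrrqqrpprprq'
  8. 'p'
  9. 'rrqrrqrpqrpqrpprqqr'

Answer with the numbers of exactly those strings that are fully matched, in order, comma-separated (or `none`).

1 → no match
2 → no match
3 → match
4 → no match
5 → no match — must start with 'qr'
6 → match
7 → match
8. 'p' → no match — must start with 'qr'
9 → no match — must start with 'qr'

3, 6, 7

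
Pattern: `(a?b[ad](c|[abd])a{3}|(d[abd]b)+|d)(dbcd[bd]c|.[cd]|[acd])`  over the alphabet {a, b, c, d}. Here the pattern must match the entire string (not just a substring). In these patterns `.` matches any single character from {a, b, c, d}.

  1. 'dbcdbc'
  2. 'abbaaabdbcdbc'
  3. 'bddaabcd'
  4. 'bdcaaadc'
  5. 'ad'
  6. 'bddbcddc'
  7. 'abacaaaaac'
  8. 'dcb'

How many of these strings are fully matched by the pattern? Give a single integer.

1 → no match
2 → no match
3 → no match
4 → match
5 → no match
6 → no match
7 → no match
8 → no match
Total matched: 1

1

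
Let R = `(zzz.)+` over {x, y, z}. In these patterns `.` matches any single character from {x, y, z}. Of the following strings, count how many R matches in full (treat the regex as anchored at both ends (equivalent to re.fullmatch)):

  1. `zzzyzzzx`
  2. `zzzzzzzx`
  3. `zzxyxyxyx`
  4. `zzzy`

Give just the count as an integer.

1 → match
2 → match
3 → no match — must start with `zzz`
4 → match
Total matched: 3

3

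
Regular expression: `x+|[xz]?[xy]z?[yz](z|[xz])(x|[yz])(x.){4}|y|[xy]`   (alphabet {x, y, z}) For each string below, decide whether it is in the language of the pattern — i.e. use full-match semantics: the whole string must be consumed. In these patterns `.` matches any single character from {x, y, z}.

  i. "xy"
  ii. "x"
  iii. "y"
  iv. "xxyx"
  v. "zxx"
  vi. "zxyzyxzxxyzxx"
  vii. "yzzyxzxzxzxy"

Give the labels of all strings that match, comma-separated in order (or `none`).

i → no match
ii → match
iii → match
iv → no match
v → no match
vi → no match
vii → match

ii, iii, vii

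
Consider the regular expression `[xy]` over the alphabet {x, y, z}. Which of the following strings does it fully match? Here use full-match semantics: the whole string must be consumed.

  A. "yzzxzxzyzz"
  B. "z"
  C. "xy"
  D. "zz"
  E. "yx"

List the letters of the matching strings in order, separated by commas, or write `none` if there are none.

none

A → no match
B → no match
C → no match
D → no match
E → no match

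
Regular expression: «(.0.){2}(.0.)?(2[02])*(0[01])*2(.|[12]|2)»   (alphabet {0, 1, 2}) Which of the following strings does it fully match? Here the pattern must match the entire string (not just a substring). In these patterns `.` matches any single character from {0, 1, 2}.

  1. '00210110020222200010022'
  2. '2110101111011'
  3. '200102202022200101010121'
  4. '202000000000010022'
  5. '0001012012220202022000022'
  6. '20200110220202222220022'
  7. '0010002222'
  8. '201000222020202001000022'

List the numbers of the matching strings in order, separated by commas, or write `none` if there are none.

1 → match
2 → no match
3 → match
4 → match
5 → match
6 → match
7. '0010002222' → match
8 → match

1, 3, 4, 5, 6, 7, 8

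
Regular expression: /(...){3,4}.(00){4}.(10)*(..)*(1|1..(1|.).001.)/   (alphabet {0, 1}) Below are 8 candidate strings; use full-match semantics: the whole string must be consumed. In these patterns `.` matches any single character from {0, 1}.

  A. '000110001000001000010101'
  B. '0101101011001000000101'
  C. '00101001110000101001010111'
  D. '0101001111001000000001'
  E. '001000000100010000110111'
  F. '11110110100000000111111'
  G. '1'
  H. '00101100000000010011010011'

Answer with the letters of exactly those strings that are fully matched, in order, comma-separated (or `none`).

A → no match
B → no match
C → no match
D → no match
E → no match
F → no match
G → no match
H → no match

none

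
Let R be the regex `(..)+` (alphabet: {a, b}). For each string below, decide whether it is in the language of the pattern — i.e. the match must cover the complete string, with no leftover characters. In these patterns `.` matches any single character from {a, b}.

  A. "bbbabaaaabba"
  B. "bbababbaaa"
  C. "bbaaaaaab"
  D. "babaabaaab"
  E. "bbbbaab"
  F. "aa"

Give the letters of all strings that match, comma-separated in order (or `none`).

A → match
B → match
C → no match
D → match
E → no match
F → match

A, B, D, F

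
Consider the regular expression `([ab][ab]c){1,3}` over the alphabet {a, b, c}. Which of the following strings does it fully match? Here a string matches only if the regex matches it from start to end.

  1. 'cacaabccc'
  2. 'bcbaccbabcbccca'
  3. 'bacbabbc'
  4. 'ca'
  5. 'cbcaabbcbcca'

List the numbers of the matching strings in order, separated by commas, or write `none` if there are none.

1. 'cacaabccc' → no match
2 → no match — must end with 'c'
3. 'bacbabbc' → no match
4. 'ca' → no match — must end with 'c'
5. 'cbcaabbcbcca' → no match — must end with 'c'

none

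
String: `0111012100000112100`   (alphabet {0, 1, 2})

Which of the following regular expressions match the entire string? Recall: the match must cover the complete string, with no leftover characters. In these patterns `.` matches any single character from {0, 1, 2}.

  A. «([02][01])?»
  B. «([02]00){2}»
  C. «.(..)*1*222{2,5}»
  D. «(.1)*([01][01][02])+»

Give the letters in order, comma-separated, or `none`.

A → no match
B → no match
C → no match — must end with `2`
D → match

D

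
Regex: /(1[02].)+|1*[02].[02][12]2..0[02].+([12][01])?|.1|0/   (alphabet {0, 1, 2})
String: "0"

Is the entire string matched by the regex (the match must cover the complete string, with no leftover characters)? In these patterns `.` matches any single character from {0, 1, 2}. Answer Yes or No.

Yes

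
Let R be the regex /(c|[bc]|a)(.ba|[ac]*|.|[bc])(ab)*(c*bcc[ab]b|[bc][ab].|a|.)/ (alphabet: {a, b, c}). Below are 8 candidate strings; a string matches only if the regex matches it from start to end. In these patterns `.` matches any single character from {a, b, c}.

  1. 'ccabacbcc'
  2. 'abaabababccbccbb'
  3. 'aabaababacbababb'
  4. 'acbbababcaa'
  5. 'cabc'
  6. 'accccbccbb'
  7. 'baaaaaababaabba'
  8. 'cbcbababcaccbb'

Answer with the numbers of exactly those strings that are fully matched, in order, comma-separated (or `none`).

1 → no match
2 → no match
3 → no match
4 → no match
5 → match
6 → match
7 → no match
8 → no match

5, 6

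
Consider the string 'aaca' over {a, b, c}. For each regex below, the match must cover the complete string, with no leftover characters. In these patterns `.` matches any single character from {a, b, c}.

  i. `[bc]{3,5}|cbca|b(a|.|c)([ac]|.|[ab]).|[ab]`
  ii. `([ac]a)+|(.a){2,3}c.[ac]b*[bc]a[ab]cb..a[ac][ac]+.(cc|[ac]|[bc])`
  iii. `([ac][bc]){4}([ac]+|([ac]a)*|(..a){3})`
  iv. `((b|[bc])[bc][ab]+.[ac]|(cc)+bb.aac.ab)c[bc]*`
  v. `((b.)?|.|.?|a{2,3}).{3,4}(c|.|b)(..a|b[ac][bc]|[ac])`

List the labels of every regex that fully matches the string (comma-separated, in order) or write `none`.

ii

i → no match
ii → match
iii → no match
iv → no match
v → no match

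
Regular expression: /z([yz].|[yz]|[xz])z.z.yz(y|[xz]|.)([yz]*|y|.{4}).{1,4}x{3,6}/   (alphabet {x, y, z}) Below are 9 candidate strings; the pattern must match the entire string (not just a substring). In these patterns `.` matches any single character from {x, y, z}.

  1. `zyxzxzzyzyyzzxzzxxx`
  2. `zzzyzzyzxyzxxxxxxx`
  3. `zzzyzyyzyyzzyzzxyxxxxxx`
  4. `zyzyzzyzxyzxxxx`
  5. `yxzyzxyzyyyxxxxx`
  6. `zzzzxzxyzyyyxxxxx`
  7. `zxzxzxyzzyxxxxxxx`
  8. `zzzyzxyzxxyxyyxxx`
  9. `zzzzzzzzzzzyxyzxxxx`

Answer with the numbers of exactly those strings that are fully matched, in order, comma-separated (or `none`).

1 → match
2 → match
3 → match
4 → match
5 → no match — must start with `z`
6 → match
7 → match
8 → match
9 → no match

1, 2, 3, 4, 6, 7, 8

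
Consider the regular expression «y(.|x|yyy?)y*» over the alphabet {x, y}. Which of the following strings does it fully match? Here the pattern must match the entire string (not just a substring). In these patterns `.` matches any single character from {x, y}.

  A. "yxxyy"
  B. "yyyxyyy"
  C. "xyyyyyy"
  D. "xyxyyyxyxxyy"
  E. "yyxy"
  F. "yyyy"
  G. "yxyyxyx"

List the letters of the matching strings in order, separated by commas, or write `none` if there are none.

F

A. "yxxyy" → no match
B. "yyyxyyy" → no match
C. "xyyyyyy" → no match — must start with "y"
D. "xyxyyyxyxxyy" → no match — must start with "y"
E. "yyxy" → no match
F. "yyyy" → match
G. "yxyyxyx" → no match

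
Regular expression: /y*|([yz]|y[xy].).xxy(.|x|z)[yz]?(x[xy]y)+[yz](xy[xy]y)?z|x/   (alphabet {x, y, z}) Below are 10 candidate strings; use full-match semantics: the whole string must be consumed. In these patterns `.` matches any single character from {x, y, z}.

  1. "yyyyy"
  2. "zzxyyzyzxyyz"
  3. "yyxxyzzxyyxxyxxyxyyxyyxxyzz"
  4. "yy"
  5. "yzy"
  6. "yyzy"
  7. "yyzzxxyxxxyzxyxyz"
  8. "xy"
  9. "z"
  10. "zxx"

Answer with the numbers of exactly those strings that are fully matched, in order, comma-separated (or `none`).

1, 3, 4, 7

1 → match
2 → no match
3 → match
4 → match
5 → no match
6 → no match
7 → match
8 → no match
9 → no match
10 → no match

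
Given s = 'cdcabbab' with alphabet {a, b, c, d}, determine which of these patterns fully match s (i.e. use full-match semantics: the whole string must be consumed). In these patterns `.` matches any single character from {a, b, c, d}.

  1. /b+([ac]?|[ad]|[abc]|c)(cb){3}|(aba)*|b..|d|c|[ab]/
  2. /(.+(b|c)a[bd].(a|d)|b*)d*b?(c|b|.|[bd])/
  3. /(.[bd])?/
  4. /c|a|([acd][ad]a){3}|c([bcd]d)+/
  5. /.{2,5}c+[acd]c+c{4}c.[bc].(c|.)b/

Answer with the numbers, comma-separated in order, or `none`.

1 → no match
2 → match
3 → no match
4 → no match
5 → no match

2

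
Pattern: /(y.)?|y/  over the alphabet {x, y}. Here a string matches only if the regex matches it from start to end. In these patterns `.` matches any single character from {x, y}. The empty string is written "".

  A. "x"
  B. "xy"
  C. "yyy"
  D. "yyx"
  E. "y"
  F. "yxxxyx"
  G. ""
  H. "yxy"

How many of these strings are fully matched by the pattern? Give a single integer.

A → no match
B → no match
C → no match
D → no match
E → match
F → no match
G → match
H → no match
Total matched: 2

2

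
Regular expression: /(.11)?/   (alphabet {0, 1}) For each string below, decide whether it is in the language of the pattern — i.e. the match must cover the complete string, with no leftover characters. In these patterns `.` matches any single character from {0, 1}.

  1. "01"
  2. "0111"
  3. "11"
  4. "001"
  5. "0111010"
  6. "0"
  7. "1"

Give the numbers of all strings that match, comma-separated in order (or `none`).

1 → no match
2 → no match
3 → no match
4 → no match
5 → no match
6 → no match
7 → no match

none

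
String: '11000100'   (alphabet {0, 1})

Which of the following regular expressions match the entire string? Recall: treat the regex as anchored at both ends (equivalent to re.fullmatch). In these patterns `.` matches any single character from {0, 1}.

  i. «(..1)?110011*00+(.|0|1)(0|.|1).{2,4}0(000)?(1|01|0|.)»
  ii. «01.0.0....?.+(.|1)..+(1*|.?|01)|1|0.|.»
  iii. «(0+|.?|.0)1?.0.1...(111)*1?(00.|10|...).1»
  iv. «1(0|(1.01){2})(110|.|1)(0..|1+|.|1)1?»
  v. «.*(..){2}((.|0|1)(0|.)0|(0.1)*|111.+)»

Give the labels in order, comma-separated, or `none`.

i → no match
ii → no match
iii → no match — must end with '1'
iv → no match
v → match

v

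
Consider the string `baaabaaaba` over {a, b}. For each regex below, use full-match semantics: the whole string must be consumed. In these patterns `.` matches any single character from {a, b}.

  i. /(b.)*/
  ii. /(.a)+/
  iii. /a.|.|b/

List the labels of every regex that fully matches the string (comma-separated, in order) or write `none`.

i → no match
ii → match
iii → no match

ii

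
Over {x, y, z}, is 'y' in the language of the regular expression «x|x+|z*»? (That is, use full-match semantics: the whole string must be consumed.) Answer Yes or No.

No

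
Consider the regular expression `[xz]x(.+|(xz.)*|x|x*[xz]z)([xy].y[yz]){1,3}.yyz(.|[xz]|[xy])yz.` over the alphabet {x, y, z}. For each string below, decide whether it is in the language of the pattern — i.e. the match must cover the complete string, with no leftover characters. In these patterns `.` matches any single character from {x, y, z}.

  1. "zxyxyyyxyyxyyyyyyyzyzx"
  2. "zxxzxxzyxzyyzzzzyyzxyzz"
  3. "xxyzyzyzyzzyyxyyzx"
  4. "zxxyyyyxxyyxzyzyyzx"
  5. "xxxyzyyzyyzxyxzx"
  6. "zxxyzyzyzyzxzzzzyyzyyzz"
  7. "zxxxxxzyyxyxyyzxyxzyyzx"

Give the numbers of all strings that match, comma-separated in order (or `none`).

1 → no match
2 → no match
3 → no match
4 → no match
5 → no match
6 → no match
7 → no match

none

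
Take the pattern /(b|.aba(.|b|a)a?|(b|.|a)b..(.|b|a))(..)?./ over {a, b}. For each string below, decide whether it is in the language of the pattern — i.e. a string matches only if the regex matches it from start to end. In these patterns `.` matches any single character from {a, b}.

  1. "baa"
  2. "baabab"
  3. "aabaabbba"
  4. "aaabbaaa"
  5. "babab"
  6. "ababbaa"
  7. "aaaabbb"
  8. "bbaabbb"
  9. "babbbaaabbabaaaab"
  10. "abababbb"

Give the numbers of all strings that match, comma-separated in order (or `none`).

10

1 → no match
2 → no match
3 → no match
4 → no match
5 → no match
6 → no match
7 → no match
8 → no match
9 → no match
10 → match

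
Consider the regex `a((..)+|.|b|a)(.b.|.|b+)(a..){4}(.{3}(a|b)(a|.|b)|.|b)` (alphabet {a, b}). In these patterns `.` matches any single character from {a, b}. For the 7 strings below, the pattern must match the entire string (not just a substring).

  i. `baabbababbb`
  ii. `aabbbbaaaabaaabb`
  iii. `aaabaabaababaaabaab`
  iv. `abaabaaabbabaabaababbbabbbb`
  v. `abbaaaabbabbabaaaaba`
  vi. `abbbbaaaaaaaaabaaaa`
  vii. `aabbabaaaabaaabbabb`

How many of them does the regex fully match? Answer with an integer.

2

i. `baabbababbb` → no match — must start with `a`
ii → no match
iii → no match
iv → no match
v → match
vi → match
vii → no match
Total matched: 2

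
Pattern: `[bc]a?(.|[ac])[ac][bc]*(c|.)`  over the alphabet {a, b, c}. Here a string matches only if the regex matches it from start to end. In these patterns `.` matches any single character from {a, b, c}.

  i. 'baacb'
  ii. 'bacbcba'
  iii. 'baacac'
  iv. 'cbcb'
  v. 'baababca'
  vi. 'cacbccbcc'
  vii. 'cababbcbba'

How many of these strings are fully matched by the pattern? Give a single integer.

i. 'baacb' → match
ii. 'bacbcba' → match
iii. 'baacac' → no match
iv. 'cbcb' → match
v. 'baababca' → no match
vi. 'cacbccbcc' → match
vii. 'cababbcbba' → match
Total matched: 5

5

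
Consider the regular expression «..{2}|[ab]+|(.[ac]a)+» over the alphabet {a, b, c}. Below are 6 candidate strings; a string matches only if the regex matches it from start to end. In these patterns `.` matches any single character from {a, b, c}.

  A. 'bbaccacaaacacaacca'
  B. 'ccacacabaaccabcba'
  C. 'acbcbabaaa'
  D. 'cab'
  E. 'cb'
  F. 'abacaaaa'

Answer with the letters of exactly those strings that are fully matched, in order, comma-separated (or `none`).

D

A → no match
B → no match
C → no match
D → match
E → no match
F → no match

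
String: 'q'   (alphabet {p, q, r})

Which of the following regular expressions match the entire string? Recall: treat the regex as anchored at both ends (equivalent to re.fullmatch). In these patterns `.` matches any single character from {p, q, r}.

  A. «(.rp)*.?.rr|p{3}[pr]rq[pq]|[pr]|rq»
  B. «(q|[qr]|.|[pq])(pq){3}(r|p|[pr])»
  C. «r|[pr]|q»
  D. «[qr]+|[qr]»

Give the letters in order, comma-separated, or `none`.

A → no match
B → no match
C → match
D → match

C, D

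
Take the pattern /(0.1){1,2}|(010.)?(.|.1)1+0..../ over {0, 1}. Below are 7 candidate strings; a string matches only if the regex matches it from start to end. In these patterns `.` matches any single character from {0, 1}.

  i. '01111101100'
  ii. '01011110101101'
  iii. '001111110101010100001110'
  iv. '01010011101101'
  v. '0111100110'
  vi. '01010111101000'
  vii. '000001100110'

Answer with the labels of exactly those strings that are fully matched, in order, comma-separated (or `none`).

i → match
ii → no match
iii → no match
iv → no match
v → match
vi → match
vii → no match

i, v, vi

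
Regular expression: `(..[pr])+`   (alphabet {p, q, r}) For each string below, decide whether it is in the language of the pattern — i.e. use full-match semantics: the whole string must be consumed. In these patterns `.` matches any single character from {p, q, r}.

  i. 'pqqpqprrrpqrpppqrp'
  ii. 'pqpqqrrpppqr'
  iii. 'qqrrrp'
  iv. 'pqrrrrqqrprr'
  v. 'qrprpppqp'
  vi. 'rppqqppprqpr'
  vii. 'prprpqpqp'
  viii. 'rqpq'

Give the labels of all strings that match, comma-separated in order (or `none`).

i → no match
ii. 'pqpqqrrpppqr' → match
iii. 'qqrrrp' → match
iv. 'pqrrrrqqrprr' → match
v. 'qrprpppqp' → match
vi. 'rppqqppprqpr' → match
vii. 'prprpqpqp' → no match
viii. 'rqpq' → no match

ii, iii, iv, v, vi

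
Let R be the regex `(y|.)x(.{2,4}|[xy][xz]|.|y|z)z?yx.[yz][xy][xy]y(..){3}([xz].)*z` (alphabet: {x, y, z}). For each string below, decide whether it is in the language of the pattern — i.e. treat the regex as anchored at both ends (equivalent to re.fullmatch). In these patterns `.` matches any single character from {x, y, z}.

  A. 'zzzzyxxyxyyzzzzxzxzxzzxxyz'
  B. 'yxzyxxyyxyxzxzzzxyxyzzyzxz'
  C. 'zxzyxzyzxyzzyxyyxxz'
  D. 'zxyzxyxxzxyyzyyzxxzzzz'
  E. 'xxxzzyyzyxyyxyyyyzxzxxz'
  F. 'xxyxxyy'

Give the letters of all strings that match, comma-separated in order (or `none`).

A → no match
B → no match
C → no match
D → no match
E → no match
F. 'xxyxxyy' → no match — must end with 'z'

none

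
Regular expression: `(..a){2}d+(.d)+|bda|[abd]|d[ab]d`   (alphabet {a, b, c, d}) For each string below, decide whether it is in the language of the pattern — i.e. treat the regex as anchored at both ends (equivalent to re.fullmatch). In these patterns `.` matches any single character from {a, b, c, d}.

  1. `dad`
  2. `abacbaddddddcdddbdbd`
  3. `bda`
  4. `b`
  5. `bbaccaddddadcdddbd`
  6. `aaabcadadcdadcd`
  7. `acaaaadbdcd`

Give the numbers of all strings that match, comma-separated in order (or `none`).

1. `dad` → match
2 → match
3. `bda` → match
4. `b` → match
5 → match
6 → match
7. `acaaaadbdcd` → match

1, 2, 3, 4, 5, 6, 7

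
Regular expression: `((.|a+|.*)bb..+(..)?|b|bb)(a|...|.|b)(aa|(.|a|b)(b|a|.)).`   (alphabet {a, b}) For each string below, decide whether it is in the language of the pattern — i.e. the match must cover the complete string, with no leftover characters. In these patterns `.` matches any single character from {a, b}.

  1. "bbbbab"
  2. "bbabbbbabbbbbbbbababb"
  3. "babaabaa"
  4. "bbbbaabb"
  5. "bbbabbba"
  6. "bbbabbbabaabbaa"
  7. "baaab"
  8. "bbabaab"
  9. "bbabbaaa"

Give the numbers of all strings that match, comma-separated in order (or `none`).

1 → match
2 → match
3 → no match
4 → match
5 → match
6 → match
7 → match
8 → match
9 → match

1, 2, 4, 5, 6, 7, 8, 9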